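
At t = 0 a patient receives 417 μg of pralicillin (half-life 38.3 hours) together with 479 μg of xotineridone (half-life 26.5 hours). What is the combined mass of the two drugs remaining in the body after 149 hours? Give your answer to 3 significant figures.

37.8 μg

pralicillin: 417 × (1/2)^(149/38.3) = 417 × (1/2)^3.8903 ≈ 28.121 μg.
xotineridone: 479 × (1/2)^(149/26.5) = 479 × (1/2)^5.6226 ≈ 9.7219 μg.
Total = 28.121 + 9.7219 ≈ 37.843 μg.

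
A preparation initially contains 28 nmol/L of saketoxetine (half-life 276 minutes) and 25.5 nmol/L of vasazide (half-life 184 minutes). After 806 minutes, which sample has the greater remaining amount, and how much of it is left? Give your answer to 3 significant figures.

saketoxetine: 28 × (1/2)^2.9203 ≈ 3.6988 nmol/L.
vasazide: 25.5 × (1/2)^4.3804 ≈ 1.2243 nmol/L.
Saketoxetine has more remaining, at ≈ 3.6988 nmol/L.

saketoxetine, 3.70 nmol/L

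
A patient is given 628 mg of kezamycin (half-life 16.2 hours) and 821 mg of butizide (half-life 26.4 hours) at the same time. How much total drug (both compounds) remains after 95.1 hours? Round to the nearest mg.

kezamycin: 628 × (1/2)^(95.1/16.2) = 628 × (1/2)^5.8704 ≈ 10.735 mg.
butizide: 821 × (1/2)^(95.1/26.4) = 821 × (1/2)^3.6023 ≈ 67.601 mg.
Total = 10.735 + 67.601 ≈ 78.336 mg.

78 mg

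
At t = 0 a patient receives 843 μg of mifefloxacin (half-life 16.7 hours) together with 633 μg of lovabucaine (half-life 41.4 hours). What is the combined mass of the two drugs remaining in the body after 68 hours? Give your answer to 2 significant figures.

250 μg

mifefloxacin: 843 × (1/2)^(68/16.7) = 843 × (1/2)^4.0719 ≈ 50.128 μg.
lovabucaine: 633 × (1/2)^(68/41.4) = 633 × (1/2)^1.6425 ≈ 202.75 μg.
Total = 50.128 + 202.75 ≈ 252.88 μg.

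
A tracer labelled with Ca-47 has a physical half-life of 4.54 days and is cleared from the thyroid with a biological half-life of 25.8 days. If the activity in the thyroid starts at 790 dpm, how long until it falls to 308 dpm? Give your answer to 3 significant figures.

1/t_eff = 1/t_phys + 1/t_biol = 1/4.54 + 1/25.8 = 0.25902 per day.
t_eff = 4.54 × 25.8 / (4.54 + 25.8) ≈ 3.8606 days.
n = log₂(790/308) ≈ 1.3589; t = 1.3589 × 3.8606 ≈ 5.2463 days.

5.25 days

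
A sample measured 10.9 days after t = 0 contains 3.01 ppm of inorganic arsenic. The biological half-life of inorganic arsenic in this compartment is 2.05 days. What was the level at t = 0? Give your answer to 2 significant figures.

120 ppm

Number of half-lives elapsed: n = 10.9/2.05 ≈ 5.3171.
A₀ = A × 2^n = 3.01 × 2^5.3171 = 3.01 × 39.866 ≈ 120 ppm.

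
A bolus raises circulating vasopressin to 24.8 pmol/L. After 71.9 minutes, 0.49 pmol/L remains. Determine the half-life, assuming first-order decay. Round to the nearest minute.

A/A₀ = 0.49/24.8 ≈ 0.019758.
n = log₂(50.612) ≈ 5.6614 half-lives elapsed in 71.9 minutes.
t½ = 71.9/5.6614 ≈ 12.7 minutes.

13 minutes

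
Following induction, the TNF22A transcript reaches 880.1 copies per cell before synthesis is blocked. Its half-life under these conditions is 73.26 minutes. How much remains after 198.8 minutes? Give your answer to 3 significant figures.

Number of half-lives: n = 198.8/73.26 ≈ 2.7136.
Remaining = 880.1 × (1/2)^2.7136 = 880.1 × 0.15245 ≈ 134.17 copies per cell.

134 copies per cell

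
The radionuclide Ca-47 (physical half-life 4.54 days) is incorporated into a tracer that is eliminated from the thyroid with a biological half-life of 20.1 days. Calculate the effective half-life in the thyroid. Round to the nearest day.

4 days

1/t_eff = 1/t_phys + 1/t_biol = 1/4.54 + 1/20.1 = 0.27002 per day.
t_eff = 4.54 × 20.1 / (4.54 + 20.1) ≈ 3.7035 days.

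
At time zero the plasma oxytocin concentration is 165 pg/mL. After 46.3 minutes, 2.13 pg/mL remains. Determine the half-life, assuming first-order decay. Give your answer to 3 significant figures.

7.38 minutes

A/A₀ = 2.13/165 ≈ 0.012909.
n = log₂(77.465) ≈ 6.2755 half-lives elapsed in 46.3 minutes.
t½ = 46.3/6.2755 ≈ 7.3779 minutes.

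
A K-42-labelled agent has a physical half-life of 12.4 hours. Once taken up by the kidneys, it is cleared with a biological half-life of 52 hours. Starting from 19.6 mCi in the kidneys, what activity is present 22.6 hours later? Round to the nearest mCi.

4 mCi

1/t_eff = 1/t_phys + 1/t_biol = 1/12.4 + 1/52 = 0.099876 per hour.
t_eff = 12.4 × 52 / (12.4 + 52) ≈ 10.012 hours.
Remaining = 19.6 × (1/2)^(22.6/10.012) = 19.6 × (1/2)^2.2572 ≈ 4.0999 mCi.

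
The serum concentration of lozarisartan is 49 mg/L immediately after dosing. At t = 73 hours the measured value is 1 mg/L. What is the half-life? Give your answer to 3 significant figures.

13.0 hours

A/A₀ = 1/49 ≈ 0.020408.
n = log₂(49) ≈ 5.6147 half-lives elapsed in 73 hours.
t½ = 73/5.6147 ≈ 13.002 hours.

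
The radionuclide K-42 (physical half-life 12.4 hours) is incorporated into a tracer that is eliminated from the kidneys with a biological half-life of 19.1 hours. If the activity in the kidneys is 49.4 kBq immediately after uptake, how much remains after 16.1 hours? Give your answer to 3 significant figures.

1/t_eff = 1/t_phys + 1/t_biol = 1/12.4 + 1/19.1 = 0.133 per hour.
t_eff = 12.4 × 19.1 / (12.4 + 19.1) ≈ 7.5187 hours.
Remaining = 49.4 × (1/2)^(16.1/7.5187) = 49.4 × (1/2)^2.1413 ≈ 11.198 kBq.

11.2 kBq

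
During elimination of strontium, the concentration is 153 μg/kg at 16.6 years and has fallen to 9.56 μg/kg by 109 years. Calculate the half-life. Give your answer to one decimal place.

Over Δt = 109 − 16.6 = 92.4 years, the level fell by a factor of 153/9.56 ≈ 16.004.
n = log₂(16.004) ≈ 4.0004 half-lives, so t½ = 92.4/4.0004 ≈ 23.098 years.

23.1 years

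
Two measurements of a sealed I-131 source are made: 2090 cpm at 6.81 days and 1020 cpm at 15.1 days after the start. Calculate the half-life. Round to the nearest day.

Over Δt = 15.1 − 6.81 = 8.29 days, the level fell by a factor of 2090/1020 ≈ 2.049.
n = log₂(2.049) ≈ 1.0349 half-lives, so t½ = 8.29/1.0349 ≈ 8.0102 days.

8 days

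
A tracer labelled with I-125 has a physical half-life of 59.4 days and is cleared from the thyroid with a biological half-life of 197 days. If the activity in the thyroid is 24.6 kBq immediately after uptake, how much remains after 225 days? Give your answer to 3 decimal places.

0.807 kBq

1/t_eff = 1/t_phys + 1/t_biol = 1/59.4 + 1/197 = 0.021911 per day.
t_eff = 59.4 × 197 / (59.4 + 197) ≈ 45.639 days.
Remaining = 24.6 × (1/2)^(225/45.639) = 24.6 × (1/2)^4.93 ≈ 0.80696 kBq.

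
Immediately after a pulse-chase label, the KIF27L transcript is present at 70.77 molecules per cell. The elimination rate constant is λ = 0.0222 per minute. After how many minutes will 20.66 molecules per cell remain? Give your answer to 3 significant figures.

55.5 minutes

t½ = ln 2 / λ = 0.69315 / 0.0222 ≈ 31.223 minutes.
Fraction remaining = 20.66/70.77 ≈ 0.29193.
n = log₂(70.77/20.66) = ln(3.4255)/ln 2 ≈ 1.7763 half-lives.
t = n × t½ = 1.7763 × 31.223 ≈ 55.461 minutes.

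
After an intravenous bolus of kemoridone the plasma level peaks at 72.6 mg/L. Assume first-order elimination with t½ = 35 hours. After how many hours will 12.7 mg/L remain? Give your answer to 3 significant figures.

88.0 hours

Fraction remaining = 12.7/72.6 ≈ 0.17493.
n = log₂(72.6/12.7) = ln(5.7165)/ln 2 ≈ 2.5151 half-lives.
t = n × t½ = 2.5151 × 35 ≈ 88.03 hours.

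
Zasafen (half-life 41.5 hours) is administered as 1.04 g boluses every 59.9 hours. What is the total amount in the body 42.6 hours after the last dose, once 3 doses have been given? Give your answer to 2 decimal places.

0.77 g

The 3 doses were given 162.4, 102.5, 42.6 hours ago.
Total = 1.04·(1/2)^(162.4/41.5) + 1.04·(1/2)^(102.5/41.5) + 1.04·(1/2)^(42.6/41.5)
      = 0.069028 + 0.18773 + 0.51053 ≈ 0.76729 g.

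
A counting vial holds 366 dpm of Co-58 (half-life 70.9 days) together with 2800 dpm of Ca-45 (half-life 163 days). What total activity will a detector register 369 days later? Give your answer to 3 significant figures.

Co-58: 366 × (1/2)^(369/70.9) = 366 × (1/2)^5.2045 ≈ 9.9258 dpm.
Ca-45: 2800 × (1/2)^(369/163) = 2800 × (1/2)^2.2638 ≈ 583.02 dpm.
Total = 9.9258 + 583.02 ≈ 592.95 dpm.

593 dpm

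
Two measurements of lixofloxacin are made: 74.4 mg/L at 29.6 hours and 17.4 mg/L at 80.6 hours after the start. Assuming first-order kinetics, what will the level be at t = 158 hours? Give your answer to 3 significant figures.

1.92 mg/L

Over Δt = 80.6 − 29.6 = 51 hours, the level fell by a factor of 74.4/17.4 ≈ 4.2759.
n = log₂(4.2759) ≈ 2.0962 half-lives, so t½ = 51/2.0962 ≈ 24.33 hours.
From t = 80.6 to t = 158: 17.4 × (1/2)^((158−80.6)/24.33) ≈ 1.9181 mg/L.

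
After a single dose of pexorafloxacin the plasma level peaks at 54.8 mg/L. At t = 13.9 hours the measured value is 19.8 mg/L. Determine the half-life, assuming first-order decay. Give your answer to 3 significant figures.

9.46 hours

A/A₀ = 19.8/54.8 ≈ 0.36131.
n = log₂(2.7677) ≈ 1.4687 half-lives elapsed in 13.9 hours.
t½ = 13.9/1.4687 ≈ 9.4643 hours.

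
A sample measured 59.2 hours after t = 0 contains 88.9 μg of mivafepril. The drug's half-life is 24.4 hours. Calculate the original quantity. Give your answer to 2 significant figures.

480 μg

Number of half-lives elapsed: n = 59.2/24.4 ≈ 2.4262.
A₀ = A × 2^n = 88.9 × 2^2.4262 = 88.9 × 5.3749 ≈ 477.83 μg.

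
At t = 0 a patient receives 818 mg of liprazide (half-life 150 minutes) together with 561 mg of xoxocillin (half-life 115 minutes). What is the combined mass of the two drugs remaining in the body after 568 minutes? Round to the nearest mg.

liprazide: 818 × (1/2)^(568/150) = 818 × (1/2)^3.7867 ≈ 59.272 mg.
xoxocillin: 561 × (1/2)^(568/115) = 561 × (1/2)^4.9391 ≈ 18.287 mg.
Total = 59.272 + 18.287 ≈ 77.559 mg.

78 mg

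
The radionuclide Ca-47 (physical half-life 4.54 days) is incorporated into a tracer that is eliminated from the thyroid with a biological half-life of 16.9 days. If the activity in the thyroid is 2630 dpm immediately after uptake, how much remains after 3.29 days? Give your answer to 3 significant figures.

1/t_eff = 1/t_phys + 1/t_biol = 1/4.54 + 1/16.9 = 0.27944 per day.
t_eff = 4.54 × 16.9 / (4.54 + 16.9) ≈ 3.5786 days.
Remaining = 2630 × (1/2)^(3.29/3.5786) = 2630 × (1/2)^0.91934 ≈ 1390.6 dpm.

1390 dpm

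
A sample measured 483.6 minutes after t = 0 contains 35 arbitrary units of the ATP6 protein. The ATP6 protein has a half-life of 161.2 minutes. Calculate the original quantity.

Number of half-lives elapsed: n = 483.6/161.2 ≈ 3.
A₀ = A × 2^n = 35 × 2^3 = 35 × 8 ≈ 280 arbitrary units.

280 arbitrary units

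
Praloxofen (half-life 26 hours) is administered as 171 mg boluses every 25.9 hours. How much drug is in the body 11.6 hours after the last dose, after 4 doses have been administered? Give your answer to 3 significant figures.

236 mg

The 4 doses were given 89.3, 63.4, 37.5, 11.6 hours ago.
Total = 171·(1/2)^(89.3/26) + 171·(1/2)^(63.4/26) + 171·(1/2)^(37.5/26) + 171·(1/2)^(11.6/26)
      = 15.815 + 31.546 + 62.924 + 125.51 ≈ 235.8 mg.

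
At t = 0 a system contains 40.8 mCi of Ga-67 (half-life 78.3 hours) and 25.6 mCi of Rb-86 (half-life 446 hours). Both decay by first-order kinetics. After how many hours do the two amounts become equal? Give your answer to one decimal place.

Set 40.8·(1/2)^(t/78.3) = 25.6·(1/2)^(t/446).
Taking log₂: log₂(40.8/25.6) = t·(1/78.3 − 1/446).
log₂(1.5937) = 0.67243; 1/78.3 − 1/446 = 0.010529.
t = 0.67243 / 0.010529 ≈ 63.863 hours.

63.9 hours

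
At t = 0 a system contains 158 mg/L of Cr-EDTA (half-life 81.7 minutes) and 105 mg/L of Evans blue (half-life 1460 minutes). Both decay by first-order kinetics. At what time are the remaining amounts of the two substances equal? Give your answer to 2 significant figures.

51 minutes

Set 158·(1/2)^(t/81.7) = 105·(1/2)^(t/1460).
Taking log₂: log₂(158/105) = t·(1/81.7 − 1/1460).
log₂(1.5048) = 0.58954; 1/81.7 − 1/1460 = 0.011555.
t = 0.58954 / 0.011555 ≈ 51.02 minutes.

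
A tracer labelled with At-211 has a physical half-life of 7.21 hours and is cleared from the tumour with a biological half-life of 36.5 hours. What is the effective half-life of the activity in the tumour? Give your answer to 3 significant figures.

1/t_eff = 1/t_phys + 1/t_biol = 1/7.21 + 1/36.5 = 0.16609 per hour.
t_eff = 7.21 × 36.5 / (7.21 + 36.5) ≈ 6.0207 hours.

6.02 hours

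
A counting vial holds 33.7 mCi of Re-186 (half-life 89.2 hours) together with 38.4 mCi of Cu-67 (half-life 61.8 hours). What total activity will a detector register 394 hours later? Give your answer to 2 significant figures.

2.0 mCi

Re-186: 33.7 × (1/2)^(394/89.2) = 33.7 × (1/2)^4.417 ≈ 1.5775 mCi.
Cu-67: 38.4 × (1/2)^(394/61.8) = 38.4 × (1/2)^6.3754 ≈ 0.46253 mCi.
Total = 1.5775 + 0.46253 ≈ 2.04 mCi.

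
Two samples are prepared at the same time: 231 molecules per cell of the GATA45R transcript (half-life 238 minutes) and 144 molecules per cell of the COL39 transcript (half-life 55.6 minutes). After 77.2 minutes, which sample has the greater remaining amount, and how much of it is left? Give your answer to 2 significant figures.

GATA45R transcript, 180 molecules per cell

GATA45R transcript: 231 × (1/2)^0.32437 ≈ 184.49 molecules per cell.
COL39 transcript: 144 × (1/2)^1.3885 ≈ 55.003 molecules per cell.
GATA45R transcript has more remaining, at ≈ 184.49 molecules per cell.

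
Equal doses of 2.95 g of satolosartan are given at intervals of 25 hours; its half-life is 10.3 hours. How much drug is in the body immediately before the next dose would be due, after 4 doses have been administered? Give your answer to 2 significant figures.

0.67 g

The 4 doses were given 100, 75, 50, 25 hours ago.
Total = 2.95·(1/2)^(100/10.3) + 2.95·(1/2)^(75/10.3) + 2.95·(1/2)^(50/10.3) + 2.95·(1/2)^(25/10.3)
      = 0.0035253 + 0.018961 + 0.10198 + 0.54849 ≈ 0.67295 g.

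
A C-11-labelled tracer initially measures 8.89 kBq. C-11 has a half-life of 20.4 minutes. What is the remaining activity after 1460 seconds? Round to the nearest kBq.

Convert the elapsed time: 1460 seconds = 24.3333 minutes.
Number of half-lives: n = 24.3333/20.4 ≈ 1.1928.
Remaining = 8.89 × (1/2)^1.1928 = 8.89 × 0.43745 ≈ 3.8889 kBq.

4 kBq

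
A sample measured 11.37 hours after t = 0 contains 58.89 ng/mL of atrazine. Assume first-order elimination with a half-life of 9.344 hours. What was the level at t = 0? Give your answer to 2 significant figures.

Number of half-lives elapsed: n = 11.37/9.344 ≈ 1.2168.
A₀ = A × 2^n = 58.89 × 2^1.2168 = 58.89 × 2.3243 ≈ 136.88 ng/mL.

140 ng/mL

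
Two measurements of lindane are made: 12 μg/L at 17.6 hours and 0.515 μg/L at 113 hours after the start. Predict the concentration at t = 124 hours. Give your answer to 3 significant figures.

0.358 μg/L

Over Δt = 113 − 17.6 = 95.4 hours, the level fell by a factor of 12/0.515 ≈ 23.301.
n = log₂(23.301) ≈ 4.5423 half-lives, so t½ = 95.4/4.5423 ≈ 21.002 hours.
From t = 113 to t = 124: 0.515 × (1/2)^((124−113)/21.002) ≈ 0.35821 μg/L.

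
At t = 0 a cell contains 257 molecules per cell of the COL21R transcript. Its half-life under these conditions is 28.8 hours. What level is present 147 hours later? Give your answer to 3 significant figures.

Number of half-lives: n = 147/28.8 ≈ 5.1042.
Remaining = 257 × (1/2)^5.1042 = 257 × 0.029073 ≈ 7.4718 molecules per cell.

7.47 molecules per cell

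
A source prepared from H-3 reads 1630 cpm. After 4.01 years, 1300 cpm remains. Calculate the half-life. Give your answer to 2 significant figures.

12 years

A/A₀ = 1300/1630 ≈ 0.79755.
n = log₂(1.2538) ≈ 0.32636 half-lives elapsed in 4.01 years.
t½ = 4.01/0.32636 ≈ 12.287 years.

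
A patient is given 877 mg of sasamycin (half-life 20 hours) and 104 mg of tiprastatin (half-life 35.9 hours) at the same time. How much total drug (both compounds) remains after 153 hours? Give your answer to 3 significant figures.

9.79 mg

sasamycin: 877 × (1/2)^(153/20) = 877 × (1/2)^7.65 ≈ 4.3664 mg.
tiprastatin: 104 × (1/2)^(153/35.9) = 104 × (1/2)^4.2618 ≈ 5.4212 mg.
Total = 4.3664 + 5.4212 ≈ 9.7875 mg.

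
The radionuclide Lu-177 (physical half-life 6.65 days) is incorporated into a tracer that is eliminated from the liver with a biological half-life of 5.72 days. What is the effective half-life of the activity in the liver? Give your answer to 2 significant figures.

3.1 days

1/t_eff = 1/t_phys + 1/t_biol = 1/6.65 + 1/5.72 = 0.3252 per day.
t_eff = 6.65 × 5.72 / (6.65 + 5.72) ≈ 3.075 days.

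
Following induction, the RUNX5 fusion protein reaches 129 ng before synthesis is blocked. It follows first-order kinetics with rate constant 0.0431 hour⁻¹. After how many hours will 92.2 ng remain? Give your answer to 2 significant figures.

7.8 hours

t½ = ln 2 / λ = 0.69315 / 0.0431 ≈ 16.082 hours.
Fraction remaining = 92.2/129 ≈ 0.71473.
n = log₂(129/92.2) = ln(1.3991)/ln 2 ≈ 0.48453 half-lives.
t = n × t½ = 0.48453 × 16.082 ≈ 7.7924 hours.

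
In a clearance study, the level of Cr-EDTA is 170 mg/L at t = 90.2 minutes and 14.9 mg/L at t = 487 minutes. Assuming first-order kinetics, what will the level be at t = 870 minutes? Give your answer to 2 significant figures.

1.4 mg/L

Over Δt = 487 − 90.2 = 396.8 minutes, the level fell by a factor of 170/14.9 ≈ 11.409.
n = log₂(11.409) ≈ 3.5122 half-lives, so t½ = 396.8/3.5122 ≈ 112.98 minutes.
From t = 487 to t = 870: 14.9 × (1/2)^((870−487)/112.98) ≈ 1.4213 mg/L.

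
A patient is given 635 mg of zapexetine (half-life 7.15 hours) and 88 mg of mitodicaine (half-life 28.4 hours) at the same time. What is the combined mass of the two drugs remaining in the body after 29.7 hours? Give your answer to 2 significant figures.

78 mg

zapexetine: 635 × (1/2)^(29.7/7.15) = 635 × (1/2)^4.1538 ≈ 35.673 mg.
mitodicaine: 88 × (1/2)^(29.7/28.4) = 88 × (1/2)^1.0458 ≈ 42.626 mg.
Total = 35.673 + 42.626 ≈ 78.299 mg.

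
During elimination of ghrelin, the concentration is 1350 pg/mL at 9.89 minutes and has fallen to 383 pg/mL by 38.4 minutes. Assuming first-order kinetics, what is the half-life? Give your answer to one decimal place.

15.7 minutes

Over Δt = 38.4 − 9.89 = 28.51 minutes, the level fell by a factor of 1350/383 ≈ 3.5248.
n = log₂(3.5248) ≈ 1.8175 half-lives, so t½ = 28.51/1.8175 ≈ 15.686 minutes.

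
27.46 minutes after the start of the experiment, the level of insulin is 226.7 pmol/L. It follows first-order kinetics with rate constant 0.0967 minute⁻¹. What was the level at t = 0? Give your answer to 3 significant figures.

t½ = ln 2 / k = 0.69315 / 0.0967 ≈ 7.168 minutes.
Number of half-lives elapsed: n = 27.46/7.168 ≈ 3.8309.
A₀ = A × 2^n = 226.7 × 2^3.8309 = 226.7 × 14.23 ≈ 3226 pmol/L.

3230 pmol/L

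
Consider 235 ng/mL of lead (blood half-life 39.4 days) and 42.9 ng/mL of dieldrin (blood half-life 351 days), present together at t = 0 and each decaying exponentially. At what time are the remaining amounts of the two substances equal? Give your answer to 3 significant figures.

109 days

Set 235·(1/2)^(t/39.4) = 42.9·(1/2)^(t/351).
Taking log₂: log₂(235/42.9) = t·(1/39.4 − 1/351).
log₂(5.4779) = 2.4536; 1/39.4 − 1/351 = 0.022532.
t = 2.4536 / 0.022532 ≈ 108.9 days.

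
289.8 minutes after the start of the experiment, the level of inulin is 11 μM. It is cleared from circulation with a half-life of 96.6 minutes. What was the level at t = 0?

88 μM

Number of half-lives elapsed: n = 289.8/96.6 ≈ 3.
A₀ = A × 2^n = 11 × 2^3 = 11 × 8 ≈ 88 μM.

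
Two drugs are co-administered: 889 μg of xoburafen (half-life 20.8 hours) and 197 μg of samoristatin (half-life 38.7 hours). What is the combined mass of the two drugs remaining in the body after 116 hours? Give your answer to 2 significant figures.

xoburafen: 889 × (1/2)^(116/20.8) = 889 × (1/2)^5.5769 ≈ 18.624 μg.
samoristatin: 197 × (1/2)^(116/38.7) = 197 × (1/2)^2.9974 ≈ 24.669 μg.
Total = 18.624 + 24.669 ≈ 43.293 μg.

43 μg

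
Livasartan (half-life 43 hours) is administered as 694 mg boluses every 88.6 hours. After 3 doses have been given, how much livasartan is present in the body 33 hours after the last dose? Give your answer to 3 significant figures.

529 mg

The 3 doses were given 210.2, 121.6, 33 hours ago.
Total = 694·(1/2)^(210.2/43) + 694·(1/2)^(121.6/43) + 694·(1/2)^(33/43)
      = 23.432 + 97.741 + 407.7 ≈ 528.87 mg.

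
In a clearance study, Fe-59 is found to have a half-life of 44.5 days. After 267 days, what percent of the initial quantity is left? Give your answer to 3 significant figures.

1.56%

n = 267/44.5 ≈ 6 half-lives.
Fraction remaining = (1/2)^6 ≈ 0.015625, i.e. 1.5625%.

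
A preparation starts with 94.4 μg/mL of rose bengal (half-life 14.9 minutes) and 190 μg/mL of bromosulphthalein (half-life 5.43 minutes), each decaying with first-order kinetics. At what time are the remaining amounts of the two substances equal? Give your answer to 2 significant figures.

Set 94.4·(1/2)^(t/14.9) = 190·(1/2)^(t/5.43).
Taking log₂: log₂(94.4/190) = t·(1/14.9 − 1/5.43).
log₂(0.49684) = -1.0091; 1/14.9 − 1/5.43 = -0.11705.
t = -1.0091 / -0.11705 ≈ 8.6216 minutes.

8.6 minutes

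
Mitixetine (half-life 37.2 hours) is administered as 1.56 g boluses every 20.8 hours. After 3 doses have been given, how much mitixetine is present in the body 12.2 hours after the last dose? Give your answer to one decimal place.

2.7 g

The 3 doses were given 53.8, 33, 12.2 hours ago.
Total = 1.56·(1/2)^(53.8/37.2) + 1.56·(1/2)^(33/37.2) + 1.56·(1/2)^(12.2/37.2)
      = 0.57248 + 0.84349 + 1.2428 ≈ 2.6588 g.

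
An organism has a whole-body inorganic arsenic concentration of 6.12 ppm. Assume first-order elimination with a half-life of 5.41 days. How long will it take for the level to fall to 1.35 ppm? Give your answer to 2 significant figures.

12 days

Fraction remaining = 1.35/6.12 ≈ 0.22059.
n = log₂(6.12/1.35) = ln(4.5333)/ln 2 ≈ 2.1806 half-lives.
t = n × t½ = 2.1806 × 5.41 ≈ 11.797 days.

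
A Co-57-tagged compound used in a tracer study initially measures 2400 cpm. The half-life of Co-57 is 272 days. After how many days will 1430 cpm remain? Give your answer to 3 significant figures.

203 days

Fraction remaining = 1430/2400 ≈ 0.59583.
n = log₂(2400/1430) = ln(1.6783)/ln 2 ≈ 0.74702 half-lives.
t = n × t½ = 0.74702 × 272 ≈ 203.19 days.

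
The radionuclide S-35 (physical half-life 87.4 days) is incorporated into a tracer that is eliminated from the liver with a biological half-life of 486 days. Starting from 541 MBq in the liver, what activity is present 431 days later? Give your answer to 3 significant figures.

9.59 MBq

1/t_eff = 1/t_phys + 1/t_biol = 1/87.4 + 1/486 = 0.013499 per day.
t_eff = 87.4 × 486 / (87.4 + 486) ≈ 74.078 days.
Remaining = 541 × (1/2)^(431/74.078) = 541 × (1/2)^5.8182 ≈ 9.5885 MBq.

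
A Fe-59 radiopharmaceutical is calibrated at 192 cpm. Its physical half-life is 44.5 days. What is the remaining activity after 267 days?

Elapsed time is 6 half-lives (267/44.5).
Each half-life halves the amount: 192 × (1/2)^6 = 192/64 = 3 cpm.

3 cpm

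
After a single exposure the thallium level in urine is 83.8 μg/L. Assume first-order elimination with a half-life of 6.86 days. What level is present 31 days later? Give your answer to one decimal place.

3.7 μg/L

Number of half-lives: n = 31/6.86 ≈ 4.519.
Remaining = 83.8 × (1/2)^4.519 = 83.8 × 0.043617 ≈ 3.6551 μg/L.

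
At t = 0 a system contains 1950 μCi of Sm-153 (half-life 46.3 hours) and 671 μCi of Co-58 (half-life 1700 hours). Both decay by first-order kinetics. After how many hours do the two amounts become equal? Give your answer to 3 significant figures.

73.3 hours

Set 1950·(1/2)^(t/46.3) = 671·(1/2)^(t/1700).
Taking log₂: log₂(1950/671) = t·(1/46.3 − 1/1700).
log₂(2.9061) = 1.5391; 1/46.3 − 1/1700 = 0.02101.
t = 1.5391 / 0.02101 ≈ 73.255 hours.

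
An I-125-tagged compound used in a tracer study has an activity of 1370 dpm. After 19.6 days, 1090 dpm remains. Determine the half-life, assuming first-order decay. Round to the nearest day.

59 days

A/A₀ = 1090/1370 ≈ 0.79562.
n = log₂(1.2569) ≈ 0.32985 half-lives elapsed in 19.6 days.
t½ = 19.6/0.32985 ≈ 59.421 days.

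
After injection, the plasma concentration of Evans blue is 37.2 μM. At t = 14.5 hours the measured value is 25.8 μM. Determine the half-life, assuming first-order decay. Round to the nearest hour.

A/A₀ = 25.8/37.2 ≈ 0.69355.
n = log₂(1.4419) ≈ 0.52793 half-lives elapsed in 14.5 hours.
t½ = 14.5/0.52793 ≈ 27.466 hours.

27 hours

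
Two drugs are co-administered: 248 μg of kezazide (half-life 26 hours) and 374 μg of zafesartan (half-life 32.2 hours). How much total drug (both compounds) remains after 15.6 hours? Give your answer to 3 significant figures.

431 μg

kezazide: 248 × (1/2)^(15.6/26) = 248 × (1/2)^0.6 ≈ 163.62 μg.
zafesartan: 374 × (1/2)^(15.6/32.2) = 374 × (1/2)^0.48447 ≈ 267.32 μg.
Total = 163.62 + 267.32 ≈ 430.94 μg.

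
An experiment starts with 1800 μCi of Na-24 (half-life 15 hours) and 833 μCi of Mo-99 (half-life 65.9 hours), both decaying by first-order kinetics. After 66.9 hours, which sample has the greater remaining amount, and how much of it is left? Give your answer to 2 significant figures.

Na-24: 1800 × (1/2)^4.46 ≈ 81.786 μCi.
Mo-99: 833 × (1/2)^1.0152 ≈ 412.14 μCi.
Mo-99 has more remaining, at ≈ 412.14 μCi.

Mo-99, 410 μCi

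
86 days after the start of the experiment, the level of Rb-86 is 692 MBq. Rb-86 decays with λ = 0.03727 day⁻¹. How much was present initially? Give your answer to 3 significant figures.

17100 MBq

t½ = ln 2 / λ = 0.69315 / 0.03727 ≈ 18.598 days.
Number of half-lives elapsed: n = 86/18.598 ≈ 4.6242.
A₀ = A × 2^n = 692 × 2^4.6242 = 692 × 24.661 ≈ 17065 MBq.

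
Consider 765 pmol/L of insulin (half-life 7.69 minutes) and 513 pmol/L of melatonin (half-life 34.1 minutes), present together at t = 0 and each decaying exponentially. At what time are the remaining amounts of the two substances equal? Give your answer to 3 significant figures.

Set 765·(1/2)^(t/7.69) = 513·(1/2)^(t/34.1).
Taking log₂: log₂(765/513) = t·(1/7.69 − 1/34.1).
log₂(1.4912) = 0.5765; 1/7.69 − 1/34.1 = 0.10071.
t = 0.5765 / 0.10071 ≈ 5.7242 minutes.

5.72 minutes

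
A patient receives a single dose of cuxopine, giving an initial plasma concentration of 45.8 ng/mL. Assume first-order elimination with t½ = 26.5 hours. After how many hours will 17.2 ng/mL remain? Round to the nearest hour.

Fraction remaining = 17.2/45.8 ≈ 0.37555.
n = log₂(45.8/17.2) = ln(2.6628)/ln 2 ≈ 1.4129 half-lives.
t = n × t½ = 1.4129 × 26.5 ≈ 37.443 hours.

37 hours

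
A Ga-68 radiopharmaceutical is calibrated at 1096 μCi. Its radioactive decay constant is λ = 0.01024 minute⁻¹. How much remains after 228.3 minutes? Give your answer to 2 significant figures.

110 μCi

t½ = ln 2 / λ = 0.69315 / 0.01024 ≈ 67.69 minutes.
Number of half-lives: n = 228.3/67.69 ≈ 3.3727.
Remaining = 1096 × (1/2)^3.3727 = 1096 × 0.096541 ≈ 105.81 μCi.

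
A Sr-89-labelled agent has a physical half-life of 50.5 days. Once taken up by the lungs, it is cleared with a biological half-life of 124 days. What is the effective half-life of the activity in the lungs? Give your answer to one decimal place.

35.9 days

1/t_eff = 1/t_phys + 1/t_biol = 1/50.5 + 1/124 = 0.027866 per day.
t_eff = 50.5 × 124 / (50.5 + 124) ≈ 35.885 days.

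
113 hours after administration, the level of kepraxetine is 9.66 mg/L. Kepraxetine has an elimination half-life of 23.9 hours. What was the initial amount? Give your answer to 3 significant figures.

256 mg/L

Number of half-lives elapsed: n = 113/23.9 ≈ 4.728.
A₀ = A × 2^n = 9.66 × 2^4.728 = 9.66 × 26.502 ≈ 256.01 mg/L.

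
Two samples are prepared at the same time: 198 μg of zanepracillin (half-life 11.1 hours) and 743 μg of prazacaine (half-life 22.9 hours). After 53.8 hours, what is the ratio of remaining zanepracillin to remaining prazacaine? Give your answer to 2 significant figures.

zanepracillin: 198 × (1/2)^(53.8/11.1) = 198 × (1/2)^4.8468 ≈ 6.8805 μg.
prazacaine: 743 × (1/2)^(53.8/22.9) = 743 × (1/2)^2.3493 ≈ 145.8 μg.
Ratio ≈ 6.8805 / 145.8 ≈ 0.04719.

0.047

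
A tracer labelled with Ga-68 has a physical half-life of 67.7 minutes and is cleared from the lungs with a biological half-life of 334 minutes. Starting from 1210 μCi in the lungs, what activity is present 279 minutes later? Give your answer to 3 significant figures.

39.0 μCi

1/t_eff = 1/t_phys + 1/t_biol = 1/67.7 + 1/334 = 0.017765 per minute.
t_eff = 67.7 × 334 / (67.7 + 334) ≈ 56.29 minutes.
Remaining = 1210 × (1/2)^(279/56.29) = 1210 × (1/2)^4.9565 ≈ 38.971 μCi.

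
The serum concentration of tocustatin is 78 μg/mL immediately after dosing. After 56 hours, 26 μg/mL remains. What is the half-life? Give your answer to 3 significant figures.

35.3 hours

A/A₀ = 26/78 ≈ 0.33333.
n = log₂(3) ≈ 1.585 half-lives elapsed in 56 hours.
t½ = 56/1.585 ≈ 35.332 hours.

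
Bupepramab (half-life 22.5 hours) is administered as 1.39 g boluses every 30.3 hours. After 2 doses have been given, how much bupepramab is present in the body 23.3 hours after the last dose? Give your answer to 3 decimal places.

The 2 doses were given 53.6, 23.3 hours ago.
Total = 1.39·(1/2)^(53.6/22.5) + 1.39·(1/2)^(23.3/22.5)
      = 0.26662 + 0.67808 ≈ 0.9447 g.

0.945 g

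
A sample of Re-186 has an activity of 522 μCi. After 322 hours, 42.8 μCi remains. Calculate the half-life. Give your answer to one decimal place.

89.2 hours

A/A₀ = 42.8/522 ≈ 0.081992.
n = log₂(12.196) ≈ 3.6084 half-lives elapsed in 322 hours.
t½ = 322/3.6084 ≈ 89.237 hours.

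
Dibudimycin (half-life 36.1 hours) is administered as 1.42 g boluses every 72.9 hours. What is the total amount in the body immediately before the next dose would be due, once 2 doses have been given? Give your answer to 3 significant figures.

The 2 doses were given 145.8, 72.9 hours ago.
Total = 1.42·(1/2)^(145.8/36.1) + 1.42·(1/2)^(72.9/36.1)
      = 0.086396 + 0.35026 ≈ 0.43666 g.

0.437 g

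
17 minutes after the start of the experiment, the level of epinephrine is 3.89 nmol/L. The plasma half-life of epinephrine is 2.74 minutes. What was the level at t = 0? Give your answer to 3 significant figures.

Number of half-lives elapsed: n = 17/2.74 ≈ 6.2044.
A₀ = A × 2^n = 3.89 × 2^6.2044 = 3.89 × 73.74 ≈ 286.85 nmol/L.

287 nmol/L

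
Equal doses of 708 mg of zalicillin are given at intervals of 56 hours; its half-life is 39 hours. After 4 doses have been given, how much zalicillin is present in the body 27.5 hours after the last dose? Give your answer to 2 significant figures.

680 mg

The 4 doses were given 195.5, 139.5, 83.5, 27.5 hours ago.
Total = 708·(1/2)^(195.5/39) + 708·(1/2)^(139.5/39) + 708·(1/2)^(83.5/39) + 708·(1/2)^(27.5/39)
      = 21.929 + 59.33 + 160.52 + 434.28 ≈ 676.05 mg.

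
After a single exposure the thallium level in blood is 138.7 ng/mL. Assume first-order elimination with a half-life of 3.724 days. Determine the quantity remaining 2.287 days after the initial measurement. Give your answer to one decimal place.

90.6 ng/mL

Number of half-lives: n = 2.287/3.724 ≈ 0.61412.
Remaining = 138.7 × (1/2)^0.61412 = 138.7 × 0.65333 ≈ 90.616 ng/mL.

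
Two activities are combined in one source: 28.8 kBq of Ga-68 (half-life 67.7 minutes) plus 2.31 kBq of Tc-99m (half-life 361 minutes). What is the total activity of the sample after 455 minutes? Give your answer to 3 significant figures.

Ga-68: 28.8 × (1/2)^(455/67.7) = 28.8 × (1/2)^6.7208 ≈ 0.27304 kBq.
Tc-99m: 2.31 × (1/2)^(455/361) = 2.31 × (1/2)^1.2604 ≈ 0.96427 kBq.
Total = 0.27304 + 0.96427 ≈ 1.2373 kBq.

1.24 kBq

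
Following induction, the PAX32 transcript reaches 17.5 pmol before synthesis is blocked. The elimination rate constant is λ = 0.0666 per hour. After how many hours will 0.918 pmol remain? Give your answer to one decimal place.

44.3 hours

t½ = ln 2 / λ = 0.69315 / 0.0666 ≈ 10.408 hours.
Fraction remaining = 0.918/17.5 ≈ 0.052457.
n = log₂(17.5/0.918) = ln(19.063)/ln 2 ≈ 4.2527 half-lives.
t = n × t½ = 4.2527 × 10.408 ≈ 44.261 hours.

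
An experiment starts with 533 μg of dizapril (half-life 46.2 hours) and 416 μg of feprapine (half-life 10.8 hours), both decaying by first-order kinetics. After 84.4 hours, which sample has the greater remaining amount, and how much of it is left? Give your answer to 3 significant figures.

dizapril: 533 × (1/2)^1.8268 ≈ 150.24 μg.
feprapine: 416 × (1/2)^7.8148 ≈ 1.8476 μg.
Dizapril has more remaining, at ≈ 150.24 μg.

dizapril, 150 μg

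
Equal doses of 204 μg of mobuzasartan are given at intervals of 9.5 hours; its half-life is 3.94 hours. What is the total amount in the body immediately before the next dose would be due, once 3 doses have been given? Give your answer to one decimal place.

The 3 doses were given 28.5, 19, 9.5 hours ago.
Total = 204·(1/2)^(28.5/3.94) + 204·(1/2)^(19/3.94) + 204·(1/2)^(9.5/3.94)
      = 1.3556 + 7.2105 + 38.353 ≈ 46.919 μg.

46.9 μg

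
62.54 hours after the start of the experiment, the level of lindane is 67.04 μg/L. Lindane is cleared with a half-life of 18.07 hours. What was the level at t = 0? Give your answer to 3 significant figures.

738 μg/L

Number of half-lives elapsed: n = 62.54/18.07 ≈ 3.461.
A₀ = A × 2^n = 67.04 × 2^3.461 = 67.04 × 11.012 ≈ 738.23 μg/L.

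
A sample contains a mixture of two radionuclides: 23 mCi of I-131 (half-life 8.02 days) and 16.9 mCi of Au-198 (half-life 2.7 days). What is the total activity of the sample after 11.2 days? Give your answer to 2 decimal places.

I-131: 23 × (1/2)^(11.2/8.02) = 23 × (1/2)^1.3965 ≈ 8.7365 mCi.
Au-198: 16.9 × (1/2)^(11.2/2.7) = 16.9 × (1/2)^4.1481 ≈ 0.95317 mCi.
Total = 8.7365 + 0.95317 ≈ 9.6897 mCi.

9.69 mCi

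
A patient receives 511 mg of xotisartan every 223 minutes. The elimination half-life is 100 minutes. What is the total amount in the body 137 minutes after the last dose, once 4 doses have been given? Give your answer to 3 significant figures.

251 mg

The 4 doses were given 806, 583, 360, 137 minutes ago.
Total = 511·(1/2)^(806/100) + 511·(1/2)^(583/100) + 511·(1/2)^(360/100) + 511·(1/2)^(137/100)
      = 1.9148 + 8.9829 + 42.142 + 197.7 ≈ 250.74 mg.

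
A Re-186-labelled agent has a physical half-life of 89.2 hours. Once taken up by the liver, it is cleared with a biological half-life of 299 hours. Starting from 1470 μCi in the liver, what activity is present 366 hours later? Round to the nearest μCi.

1/t_eff = 1/t_phys + 1/t_biol = 1/89.2 + 1/299 = 0.014555 per hour.
t_eff = 89.2 × 299 / (89.2 + 299) ≈ 68.704 hours.
Remaining = 1470 × (1/2)^(366/68.704) = 1470 × (1/2)^5.3272 ≈ 36.615 μCi.

37 μCi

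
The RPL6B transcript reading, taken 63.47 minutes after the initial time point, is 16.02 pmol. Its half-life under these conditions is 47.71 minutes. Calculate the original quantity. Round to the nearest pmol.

Number of half-lives elapsed: n = 63.47/47.71 ≈ 1.3303.
A₀ = A × 2^n = 16.02 × 2^1.3303 = 16.02 × 2.5146 ≈ 40.284 pmol.

40 pmol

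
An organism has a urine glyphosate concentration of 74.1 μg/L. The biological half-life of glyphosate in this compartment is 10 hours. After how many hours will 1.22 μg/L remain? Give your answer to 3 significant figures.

59.2 hours

Fraction remaining = 1.22/74.1 ≈ 0.016464.
n = log₂(74.1/1.22) = ln(60.738)/ln 2 ≈ 5.9245 half-lives.
t = n × t½ = 5.9245 × 10 ≈ 59.245 hours.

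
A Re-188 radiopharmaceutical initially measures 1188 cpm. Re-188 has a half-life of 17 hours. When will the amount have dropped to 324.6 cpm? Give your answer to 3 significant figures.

31.8 hours

Fraction remaining = 324.6/1188 ≈ 0.27323.
n = log₂(1188/324.6) = ln(3.6599)/ln 2 ≈ 1.8718 half-lives.
t = n × t½ = 1.8718 × 17 ≈ 31.821 hours.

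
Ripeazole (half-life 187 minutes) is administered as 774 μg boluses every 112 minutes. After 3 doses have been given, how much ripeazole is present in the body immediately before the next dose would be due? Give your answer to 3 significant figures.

1070 μg

The 3 doses were given 336, 224, 112 minutes ago.
Total = 774·(1/2)^(336/187) + 774·(1/2)^(224/187) + 774·(1/2)^(112/187)
      = 222.77 + 337.4 + 511.03 ≈ 1071.2 μg.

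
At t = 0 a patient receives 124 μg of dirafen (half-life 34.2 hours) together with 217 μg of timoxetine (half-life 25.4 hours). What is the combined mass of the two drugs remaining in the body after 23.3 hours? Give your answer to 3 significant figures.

192 μg

dirafen: 124 × (1/2)^(23.3/34.2) = 124 × (1/2)^0.68129 ≈ 77.328 μg.
timoxetine: 217 × (1/2)^(23.3/25.4) = 217 × (1/2)^0.91732 ≈ 114.9 μg.
Total = 77.328 + 114.9 ≈ 192.23 μg.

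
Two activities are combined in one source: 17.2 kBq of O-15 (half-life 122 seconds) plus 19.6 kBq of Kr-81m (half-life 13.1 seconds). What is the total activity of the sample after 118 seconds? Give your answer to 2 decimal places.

O-15: 17.2 × (1/2)^(118/122) = 17.2 × (1/2)^0.96721 ≈ 8.7977 kBq.
Kr-81m: 19.6 × (1/2)^(118/13.1) = 19.6 × (1/2)^9.0076 ≈ 0.038079 kBq.
Total = 8.7977 + 0.038079 ≈ 8.8358 kBq.

8.84 kBq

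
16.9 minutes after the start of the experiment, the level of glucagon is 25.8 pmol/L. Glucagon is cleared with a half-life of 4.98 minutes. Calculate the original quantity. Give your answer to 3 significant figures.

271 pmol/L

Number of half-lives elapsed: n = 16.9/4.98 ≈ 3.3936.
A₀ = A × 2^n = 25.8 × 2^3.3936 = 25.8 × 10.509 ≈ 271.14 pmol/L.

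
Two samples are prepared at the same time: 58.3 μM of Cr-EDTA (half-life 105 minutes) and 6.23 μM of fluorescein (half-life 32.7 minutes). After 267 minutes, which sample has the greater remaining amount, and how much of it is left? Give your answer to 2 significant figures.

Cr-EDTA: 58.3 × (1/2)^2.5429 ≈ 10.004 μM.
fluorescein: 6.23 × (1/2)^8.1651 ≈ 0.021704 μM.
Cr-EDTA has more remaining, at ≈ 10.004 μM.

Cr-EDTA, 10 μM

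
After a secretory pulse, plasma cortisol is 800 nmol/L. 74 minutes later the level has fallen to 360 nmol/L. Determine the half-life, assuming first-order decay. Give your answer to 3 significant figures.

64.2 minutes

A/A₀ = 360/800 ≈ 0.45.
n = log₂(2.2222) ≈ 1.152 half-lives elapsed in 74 minutes.
t½ = 74/1.152 ≈ 64.236 minutes.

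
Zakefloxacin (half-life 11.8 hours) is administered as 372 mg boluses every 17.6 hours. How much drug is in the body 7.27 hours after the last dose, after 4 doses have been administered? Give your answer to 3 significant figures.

371 mg

The 4 doses were given 60.07, 42.47, 24.87, 7.27 hours ago.
Total = 372·(1/2)^(60.07/11.8) + 372·(1/2)^(42.47/11.8) + 372·(1/2)^(24.87/11.8) + 372·(1/2)^(7.27/11.8)
      = 10.917 + 30.697 + 86.315 + 242.7 ≈ 370.63 mg.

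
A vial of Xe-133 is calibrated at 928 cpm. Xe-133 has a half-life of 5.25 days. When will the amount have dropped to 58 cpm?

58/928 = 1/16, so 4 half-lives have elapsed.
t = 4 × 5.25 = 21 days.

21 days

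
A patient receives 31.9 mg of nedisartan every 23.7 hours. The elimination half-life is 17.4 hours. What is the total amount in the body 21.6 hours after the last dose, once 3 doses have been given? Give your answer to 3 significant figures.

The 3 doses were given 69, 45.3, 21.6 hours ago.
Total = 31.9·(1/2)^(69/17.4) + 31.9·(1/2)^(45.3/17.4) + 31.9·(1/2)^(21.6/17.4)
      = 2.042 + 5.249 + 13.493 ≈ 20.784 mg.

20.8 mg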